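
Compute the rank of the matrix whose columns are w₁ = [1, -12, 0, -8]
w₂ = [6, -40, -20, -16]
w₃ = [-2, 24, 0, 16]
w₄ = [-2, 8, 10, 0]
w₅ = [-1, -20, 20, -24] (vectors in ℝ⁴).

rank 2

Row-reduce the 5×4 matrix with these as rows.
There are 2 pivot columns, so rank = 2.
(With 5 elements in a 4-dimensional space the rank is at most 4.)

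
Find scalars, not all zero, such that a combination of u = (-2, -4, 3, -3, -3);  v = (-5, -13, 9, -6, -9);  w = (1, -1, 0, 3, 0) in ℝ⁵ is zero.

Set up α₁u + … + α₃w = 0 and solve the homogeneous system.
One solution (up to scaling) is (3, -1, 1).

3u - v + w = 0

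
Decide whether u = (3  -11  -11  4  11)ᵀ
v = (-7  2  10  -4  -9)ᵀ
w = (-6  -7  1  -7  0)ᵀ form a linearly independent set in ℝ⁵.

linearly independent

Row-reduce the matrix whose columns are u, v, w.
The reduction yields 3 nonzero rows, so the rank is 3.
Since rank = 3 (the number of vectors), the set is linearly independent.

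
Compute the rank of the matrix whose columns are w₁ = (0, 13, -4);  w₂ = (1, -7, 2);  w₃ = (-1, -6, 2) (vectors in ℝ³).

rank 2

Apply Gaussian elimination to the matrix whose rows are w₁, w₂, w₃.
Reduction leaves 2 leading entries, giving rank 2.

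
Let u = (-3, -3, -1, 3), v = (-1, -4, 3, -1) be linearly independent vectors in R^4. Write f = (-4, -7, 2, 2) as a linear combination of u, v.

Solve the system with u, v as columns and f as the right-hand side.
Back-substitution yields (α₁, α₂) = (1, 1).

f = u + v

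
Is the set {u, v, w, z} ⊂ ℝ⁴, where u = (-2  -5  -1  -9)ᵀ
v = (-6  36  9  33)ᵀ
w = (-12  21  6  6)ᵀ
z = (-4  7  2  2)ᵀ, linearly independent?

linearly dependent

Row-reduce the matrix whose columns are u, v, w, z.
The reduction yields 2 nonzero rows, so the rank is 2.
Since rank 2 < 4, the set is linearly dependent.
Indeed 3u + v - w = 0.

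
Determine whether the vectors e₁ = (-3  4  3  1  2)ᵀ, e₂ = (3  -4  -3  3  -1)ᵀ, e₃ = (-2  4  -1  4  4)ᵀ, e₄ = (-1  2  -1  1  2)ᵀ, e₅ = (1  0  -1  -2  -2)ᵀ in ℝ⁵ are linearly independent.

The matrix [e₁|e₂|e₃|e₄|e₅] has determinant -10.
A nonzero determinant means the columns are linearly independent.

linearly independent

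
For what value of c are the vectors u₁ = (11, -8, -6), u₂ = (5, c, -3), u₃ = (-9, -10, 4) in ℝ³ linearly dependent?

The vectors are dependent exactly when the determinant of the matrix with rows u₁, u₂, u₃ vanishes.
Expanding, det = -10*c - 86.
Solving -10*c - 86 = 0 yields c = -43/5.

c = -43/5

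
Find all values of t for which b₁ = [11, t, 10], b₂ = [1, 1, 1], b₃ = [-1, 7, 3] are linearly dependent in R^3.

Place the vectors as rows of a 3×3 matrix; dependence ⇔ determinant zero.
Expanding, det = 36 - 4*t.
Solving 36 - 4*t = 0 yields t = 9.

t = 9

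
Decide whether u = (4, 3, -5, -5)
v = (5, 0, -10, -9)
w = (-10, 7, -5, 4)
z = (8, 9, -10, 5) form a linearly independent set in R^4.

Form the 4×4 matrix with these as columns; its determinant is 7005.
A nonzero determinant means the columns are linearly independent.

linearly independent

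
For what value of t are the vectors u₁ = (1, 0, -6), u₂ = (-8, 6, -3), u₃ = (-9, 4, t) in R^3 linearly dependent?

The set is linearly dependent precisely when det[u₁; u₂; u₃] = 0.
The determinant works out to 6*t - 120.
This vanishes exactly when t = 20.

t = 20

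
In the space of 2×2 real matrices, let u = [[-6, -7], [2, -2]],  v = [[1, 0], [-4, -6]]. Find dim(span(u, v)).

2

Pass to coordinate vectors with respect to the basis {E₁₁, E₁₂, E₂₁, E₂₂}.
Form the matrix with u, v as columns and reduce.
Exactly 2 pivots survive; hence the rank is 2.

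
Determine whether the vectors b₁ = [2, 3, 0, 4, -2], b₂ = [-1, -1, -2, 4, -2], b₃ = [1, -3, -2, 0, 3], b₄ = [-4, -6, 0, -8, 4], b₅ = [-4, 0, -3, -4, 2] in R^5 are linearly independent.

One vector is a scalar multiple of another, so the set is dependent.

linearly dependent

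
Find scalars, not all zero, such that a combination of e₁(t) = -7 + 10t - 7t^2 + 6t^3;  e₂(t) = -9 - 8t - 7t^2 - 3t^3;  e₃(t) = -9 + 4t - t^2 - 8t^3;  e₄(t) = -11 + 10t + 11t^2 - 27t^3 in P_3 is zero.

e₁ + e₂ - 3e₃ + e₄ = 0

Take coordinates with respect to {1, t, …, t^3}.
Solve the homogeneous system with e₁, e₂, e₃, e₄ as columns by row-reducing the coefficient matrix.
A generator of the null space is (1, 1, -3, 1).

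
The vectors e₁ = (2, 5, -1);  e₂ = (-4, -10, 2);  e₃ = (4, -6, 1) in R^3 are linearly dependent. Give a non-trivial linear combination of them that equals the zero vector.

2e₁ + e₂ = 0

Row-reduce the matrix with e₁, e₂, e₃ as columns; the null space gives the coefficients.
A generator of the null space is (2, 1, 0).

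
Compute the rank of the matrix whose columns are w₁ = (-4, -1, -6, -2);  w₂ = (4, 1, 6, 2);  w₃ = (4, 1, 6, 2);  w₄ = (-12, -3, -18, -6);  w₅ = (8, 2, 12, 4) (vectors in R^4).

rank 1

Form the matrix with w₁, w₂, w₃, w₄, w₅ as columns and reduce.
The echelon form has 1 nonzero row, so the rank is 1.
(With 5 elements in a 4-dimensional space the rank is at most 4.)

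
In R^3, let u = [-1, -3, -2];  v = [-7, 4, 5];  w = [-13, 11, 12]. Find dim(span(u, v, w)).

Form the matrix with u, v, w as columns and reduce.
The echelon form has 2 nonzero rows, so the rank is 2.

2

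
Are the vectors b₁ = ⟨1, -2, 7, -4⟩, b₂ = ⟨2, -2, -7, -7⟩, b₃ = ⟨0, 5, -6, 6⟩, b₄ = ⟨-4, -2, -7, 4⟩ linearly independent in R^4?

Row-reduce the matrix whose columns are b₁, b₂, b₃, b₄.
The reduction yields 4 nonzero rows, so the rank is 4.
Since rank = 4 (the number of vectors), the set is linearly independent.

linearly independent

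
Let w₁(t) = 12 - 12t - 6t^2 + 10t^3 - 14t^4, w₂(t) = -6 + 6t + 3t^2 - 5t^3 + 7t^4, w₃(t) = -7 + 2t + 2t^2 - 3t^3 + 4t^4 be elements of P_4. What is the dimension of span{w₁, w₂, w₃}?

Represent each element by its coordinate vector in ℝ⁵.
Form the matrix with w₁, w₂, w₃ as columns and reduce.
Reduction leaves 2 leading entries, giving rank 2.

dim = 2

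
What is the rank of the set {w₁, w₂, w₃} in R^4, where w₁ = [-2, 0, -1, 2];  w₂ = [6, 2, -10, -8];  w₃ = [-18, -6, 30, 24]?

2

Row-reduce the 3×4 matrix with these as rows.
Exactly 2 pivots survive; hence the rank is 2.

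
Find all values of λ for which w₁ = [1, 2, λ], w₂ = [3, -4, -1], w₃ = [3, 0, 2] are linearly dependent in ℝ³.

λ = 13/6

The set is linearly dependent precisely when det[w₁; w₂; w₃] = 0.
The determinant works out to 12*λ - 26.
Solving 12*λ - 26 = 0 yields λ = 13/6.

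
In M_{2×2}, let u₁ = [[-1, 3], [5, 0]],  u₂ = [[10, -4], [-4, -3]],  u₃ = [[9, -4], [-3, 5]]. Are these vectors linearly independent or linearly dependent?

Write each element as a coordinate vector in ℝ⁴ using {E₁₁, E₁₂, E₂₁, E₂₂}.
Place the vectors as rows of a 3×4 matrix and reduce to echelon form.
The reduction yields 3 nonzero rows, so the rank is 3.
Since rank = 3 (the number of vectors), the set is linearly independent.

linearly independent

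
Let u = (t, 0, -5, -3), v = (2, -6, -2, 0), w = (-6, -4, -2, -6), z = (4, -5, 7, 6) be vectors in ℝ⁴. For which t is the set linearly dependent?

t = -3/4

Place the vectors as rows of a 4×4 matrix; dependence ⇔ determinant zero.
Expanding, det = -288*t - 216.
Solving -288*t - 216 = 0 yields t = -3/4.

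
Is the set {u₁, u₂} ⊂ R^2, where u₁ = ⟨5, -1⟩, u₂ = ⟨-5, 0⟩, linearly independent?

Form the 2×2 matrix with these as columns; its determinant is -5.
A nonzero determinant means the columns are linearly independent.

linearly independent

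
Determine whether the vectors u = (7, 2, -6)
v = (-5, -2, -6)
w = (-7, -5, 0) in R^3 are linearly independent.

Form the 3×3 matrix with these as columns; its determinant is -192.
A nonzero determinant means the columns are linearly independent.

linearly independent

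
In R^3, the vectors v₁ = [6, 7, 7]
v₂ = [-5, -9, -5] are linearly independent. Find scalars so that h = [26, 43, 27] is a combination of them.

Since v₁, v₂ are independent, the coefficients expressing h are uniquely determined by a linear system.
Back-substitution yields (c₁, c₂) = (1, -4).

h = v₁ - 4v₂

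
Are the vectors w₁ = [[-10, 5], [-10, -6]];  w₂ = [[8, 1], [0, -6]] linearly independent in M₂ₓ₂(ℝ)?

linearly independent

Write each element as a coordinate vector in ℝ⁴ using {E₁₁, E₁₂, E₂₁, E₂₂}.
Place the vectors as rows of a 2×4 matrix and reduce to echelon form.
The reduction yields 2 nonzero rows, so the rank is 2.
Since rank = 2 (the number of vectors), the set is linearly independent.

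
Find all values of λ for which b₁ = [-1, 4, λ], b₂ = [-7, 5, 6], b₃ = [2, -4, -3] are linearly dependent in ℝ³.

Dependence holds iff the 3×3 matrix [b₁ b₂ b₃] is singular.
Expanding, det = 18*λ - 45.
This vanishes exactly when λ = 5/2.

λ = 5/2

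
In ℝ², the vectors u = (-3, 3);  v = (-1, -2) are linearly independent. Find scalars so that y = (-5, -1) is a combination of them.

Set up the augmented matrix [u | v | y] and row-reduce.
Back-substitution yields (α₁, α₂) = (1, 2).

y = u + 2v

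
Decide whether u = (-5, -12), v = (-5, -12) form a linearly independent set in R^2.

Two of the vectors are equal, giving an immediate dependence.

linearly dependent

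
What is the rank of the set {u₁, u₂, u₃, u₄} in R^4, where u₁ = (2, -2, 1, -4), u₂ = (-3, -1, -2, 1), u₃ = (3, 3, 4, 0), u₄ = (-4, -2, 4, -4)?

rank 4

Form the matrix with u₁, u₂, u₃, u₄ as columns and reduce.
Reduction leaves 4 leading entries, giving rank 4.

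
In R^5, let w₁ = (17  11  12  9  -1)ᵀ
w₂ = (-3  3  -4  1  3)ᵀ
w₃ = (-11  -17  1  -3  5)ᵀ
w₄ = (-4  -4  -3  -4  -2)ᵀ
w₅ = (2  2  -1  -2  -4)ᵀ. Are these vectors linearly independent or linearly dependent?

Form the 5×5 matrix with these as columns; its determinant is 0.
A zero determinant means the columns are linearly dependent.

linearly dependent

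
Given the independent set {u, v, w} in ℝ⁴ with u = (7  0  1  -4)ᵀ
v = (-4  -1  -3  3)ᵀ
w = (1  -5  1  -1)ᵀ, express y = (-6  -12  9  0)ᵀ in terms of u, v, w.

Since u, v, w are independent, the coefficients expressing y are uniquely determined by a linear system.
Row-reducing the augmented matrix gives the unique coefficients (a₁, a₂, a₃) = (-3, -3, 3).

y = -3u - 3v + 3w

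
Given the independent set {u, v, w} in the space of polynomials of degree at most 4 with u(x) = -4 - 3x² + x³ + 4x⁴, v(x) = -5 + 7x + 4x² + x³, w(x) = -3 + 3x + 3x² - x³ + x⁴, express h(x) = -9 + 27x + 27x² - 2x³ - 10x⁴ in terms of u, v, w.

Identify each element with its coordinate vector in ℝ⁵ via {1, x, …, x⁴}.
Set up the augmented matrix [u | v | w | h] and row-reduce.
The system has the unique solution (c₁, c₂, c₃) = (-3, 3, 2).

h = -3u + 3v + 2w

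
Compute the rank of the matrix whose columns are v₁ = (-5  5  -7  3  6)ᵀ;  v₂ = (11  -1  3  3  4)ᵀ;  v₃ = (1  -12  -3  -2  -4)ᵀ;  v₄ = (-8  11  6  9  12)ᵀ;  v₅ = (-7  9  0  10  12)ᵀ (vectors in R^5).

Apply Gaussian elimination to the matrix whose rows are v₁, v₂, v₃, v₄, v₅.
Reduction leaves 5 leading entries, giving rank 5.

rank 5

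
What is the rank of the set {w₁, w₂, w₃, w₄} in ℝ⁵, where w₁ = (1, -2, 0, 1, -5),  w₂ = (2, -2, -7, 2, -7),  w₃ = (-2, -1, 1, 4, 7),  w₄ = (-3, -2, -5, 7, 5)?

rank 4

Form the matrix with w₁, w₂, w₃, w₄ as columns and reduce.
Exactly 4 pivots survive; hence the rank is 4.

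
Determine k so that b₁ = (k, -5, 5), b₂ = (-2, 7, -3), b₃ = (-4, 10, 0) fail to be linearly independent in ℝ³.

The set is linearly dependent precisely when det[b₁; b₂; b₃] = 0.
Expanding, det = 30*k - 20.
This vanishes exactly when k = 2/3.

k = 2/3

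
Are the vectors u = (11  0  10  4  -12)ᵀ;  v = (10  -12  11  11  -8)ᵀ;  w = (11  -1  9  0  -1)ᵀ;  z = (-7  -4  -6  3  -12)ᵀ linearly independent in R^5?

linearly independent

Place the vectors as rows of a 4×5 matrix and reduce to echelon form.
The reduction yields 4 nonzero rows, so the rank is 4.
Since rank = 4 (the number of vectors), the set is linearly independent.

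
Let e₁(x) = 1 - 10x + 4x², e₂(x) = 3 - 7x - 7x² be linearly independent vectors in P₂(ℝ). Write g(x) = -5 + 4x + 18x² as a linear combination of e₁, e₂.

Work in coordinates with respect to the standard basis {1, x, x²}.
Since e₁, e₂ are independent, the coefficients expressing g are uniquely determined by a linear system.
The system has the unique solution (α₁, α₂) = (1, -2).

g = e₁ - 2e₂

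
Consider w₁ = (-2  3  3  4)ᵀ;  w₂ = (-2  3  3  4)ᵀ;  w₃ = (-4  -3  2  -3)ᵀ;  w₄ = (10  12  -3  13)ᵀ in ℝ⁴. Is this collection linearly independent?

linearly dependent

Two of the vectors are equal, giving an immediate dependence.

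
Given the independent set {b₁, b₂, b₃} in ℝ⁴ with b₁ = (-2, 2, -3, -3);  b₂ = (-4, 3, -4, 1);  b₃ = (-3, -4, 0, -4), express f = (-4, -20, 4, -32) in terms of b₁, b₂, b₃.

Solve the system with b₁, b₂, b₃ as columns and f as the right-hand side.
The system has the unique solution (α₁, α₂, α₃) = (4, -4, 4).

f = 4b₁ - 4b₂ + 4b₃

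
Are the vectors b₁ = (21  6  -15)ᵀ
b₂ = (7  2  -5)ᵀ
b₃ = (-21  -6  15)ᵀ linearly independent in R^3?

linearly dependent

One vector is a scalar multiple of another, so the set is dependent.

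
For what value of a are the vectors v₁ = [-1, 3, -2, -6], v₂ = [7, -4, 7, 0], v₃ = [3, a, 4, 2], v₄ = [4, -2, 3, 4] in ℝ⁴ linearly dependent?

Dependence holds iff the 4×4 matrix [v₁ v₂ v₃ v₄] is singular.
Expanding, det = -70*a - 230.
Solving -70*a - 230 = 0 yields a = -23/7.

a = -23/7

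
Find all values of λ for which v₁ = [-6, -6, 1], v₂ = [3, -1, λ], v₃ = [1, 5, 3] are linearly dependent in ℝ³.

The set is linearly dependent precisely when det[v₁; v₂; v₃] = 0.
Expanding, det = 24*λ + 88.
Solving 24*λ + 88 = 0 yields λ = -11/3.

λ = -11/3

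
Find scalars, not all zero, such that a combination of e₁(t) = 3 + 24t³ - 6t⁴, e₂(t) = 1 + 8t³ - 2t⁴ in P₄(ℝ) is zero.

Take coordinates with respect to {1, t, …, t⁴}.
Solve the homogeneous system with e₁, e₂ as columns by row-reducing the coefficient matrix.
One solution (up to scaling) is (1, -3).

e₁ - 3e₂ = 0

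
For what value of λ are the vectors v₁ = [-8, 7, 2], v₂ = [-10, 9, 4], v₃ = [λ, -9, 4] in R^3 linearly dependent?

λ = 58/5

The set is linearly dependent precisely when det[v₁; v₂; v₃] = 0.
The determinant works out to 10*λ - 116.
Setting this to zero gives λ = 58/5.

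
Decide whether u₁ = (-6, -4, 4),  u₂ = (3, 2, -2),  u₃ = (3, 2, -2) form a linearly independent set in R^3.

Two of the vectors are equal, giving an immediate dependence.

linearly dependent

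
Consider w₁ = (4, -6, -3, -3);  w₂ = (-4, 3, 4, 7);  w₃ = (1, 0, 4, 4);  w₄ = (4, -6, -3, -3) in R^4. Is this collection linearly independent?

Two of the vectors are equal, giving an immediate dependence.

linearly dependent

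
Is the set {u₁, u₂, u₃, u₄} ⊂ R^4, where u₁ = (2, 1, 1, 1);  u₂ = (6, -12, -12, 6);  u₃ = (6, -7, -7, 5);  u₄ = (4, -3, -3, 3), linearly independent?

linearly dependent

Place the vectors as rows of a 4×4 matrix and reduce to echelon form.
The reduction yields 2 nonzero rows, so the rank is 2.
Since rank 2 < 4, the set is linearly dependent.
Indeed 3u₁ + 2u₂ - 3u₃ = 0.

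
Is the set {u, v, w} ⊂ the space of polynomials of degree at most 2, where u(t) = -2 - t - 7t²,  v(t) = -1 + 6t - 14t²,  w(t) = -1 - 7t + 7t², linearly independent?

Take coordinates with respect to the standard basis {1, t, t²}.
Row-reduce the matrix whose columns are u, v, w.
The reduction yields 2 nonzero rows, so the rank is 2.
Since rank 2 < 3, the set is linearly dependent.
Indeed u - v - w = 0.

linearly dependent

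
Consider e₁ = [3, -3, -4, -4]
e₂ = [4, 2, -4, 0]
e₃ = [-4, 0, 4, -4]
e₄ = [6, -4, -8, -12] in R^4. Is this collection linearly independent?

Place the vectors as rows of a 4×4 matrix and reduce to echelon form.
The reduction yields 3 nonzero rows, so the rank is 3.
Since rank 3 < 4, the set is linearly dependent.
Indeed 2e₁ + e₂ + e₃ - e₄ = 0.

linearly dependent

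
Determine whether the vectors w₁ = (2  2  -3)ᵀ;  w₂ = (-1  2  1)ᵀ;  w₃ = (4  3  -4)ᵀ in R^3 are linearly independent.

linearly independent

The matrix [w₁|w₂|w₃] has determinant 11.
A nonzero determinant means the columns are linearly independent.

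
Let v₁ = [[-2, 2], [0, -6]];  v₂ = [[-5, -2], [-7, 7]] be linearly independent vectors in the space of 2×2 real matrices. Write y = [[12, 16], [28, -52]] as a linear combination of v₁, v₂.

Take coordinate vectors relative to {E₁₁, E₁₂, E₂₁, E₂₂}.
Since v₁, v₂ are independent, the coefficients expressing y are uniquely determined by a linear system.
The system has the unique solution (c₁, c₂) = (4, -4).

y = 4v₁ - 4v₂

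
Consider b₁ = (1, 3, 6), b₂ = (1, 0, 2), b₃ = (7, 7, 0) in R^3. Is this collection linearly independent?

linearly independent

Row-reduce the matrix whose columns are b₁, b₂, b₃.
The reduction yields 3 nonzero rows, so the rank is 3.
Since rank = 3 (the number of vectors), the set is linearly independent.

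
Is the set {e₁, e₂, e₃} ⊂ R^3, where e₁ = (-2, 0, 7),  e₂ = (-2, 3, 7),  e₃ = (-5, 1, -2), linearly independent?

The matrix [e₁|e₂|e₃] has determinant 117.
A nonzero determinant means the columns are linearly independent.

linearly independent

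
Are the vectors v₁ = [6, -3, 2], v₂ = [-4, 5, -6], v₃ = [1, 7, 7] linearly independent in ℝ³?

linearly independent

Place the vectors as rows of a 3×3 matrix and reduce to echelon form.
The reduction yields 3 nonzero rows, so the rank is 3.
Since rank = 3 (the number of vectors), the set is linearly independent.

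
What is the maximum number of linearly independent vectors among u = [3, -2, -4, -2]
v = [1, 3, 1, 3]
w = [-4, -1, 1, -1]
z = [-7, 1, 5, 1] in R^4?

3

Row-reduce the 4×4 matrix with these as rows.
Reduction leaves 3 leading entries, giving rank 3.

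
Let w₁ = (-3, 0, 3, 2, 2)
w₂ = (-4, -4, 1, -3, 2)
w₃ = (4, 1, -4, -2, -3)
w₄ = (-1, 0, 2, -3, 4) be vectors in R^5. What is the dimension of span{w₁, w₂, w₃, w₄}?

dim = 4

Row-reduce the 4×5 matrix with these as rows.
Exactly 4 pivots survive; hence the rank is 4.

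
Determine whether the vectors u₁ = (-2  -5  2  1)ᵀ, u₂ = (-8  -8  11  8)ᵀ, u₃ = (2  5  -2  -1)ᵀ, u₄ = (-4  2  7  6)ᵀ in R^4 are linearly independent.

linearly dependent

The matrix [u₁|u₂|u₃|u₄] has determinant 0.
A zero determinant means the columns are linearly dependent.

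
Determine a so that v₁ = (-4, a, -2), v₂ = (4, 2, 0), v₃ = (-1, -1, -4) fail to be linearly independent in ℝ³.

a = -9/4

The set is linearly dependent precisely when det[v₁; v₂; v₃] = 0.
The determinant works out to 16*a + 36.
This vanishes exactly when a = -9/4.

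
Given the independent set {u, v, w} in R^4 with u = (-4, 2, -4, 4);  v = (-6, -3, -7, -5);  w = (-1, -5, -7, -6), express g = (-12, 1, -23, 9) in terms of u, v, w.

Set up the augmented matrix [u | v | w | g] and row-reduce.
The system has the unique solution (c₁, c₂, c₃) = (4, -1, 2).

g = 4u - v + 2w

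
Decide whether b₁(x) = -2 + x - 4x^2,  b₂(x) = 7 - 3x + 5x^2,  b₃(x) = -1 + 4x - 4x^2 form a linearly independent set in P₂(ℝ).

Write each element as a coordinate vector in ℝ³ using {1, x, x^2}.
Form the 3×3 matrix with these as columns; its determinant is -61.
A nonzero determinant means the columns are linearly independent.

linearly independent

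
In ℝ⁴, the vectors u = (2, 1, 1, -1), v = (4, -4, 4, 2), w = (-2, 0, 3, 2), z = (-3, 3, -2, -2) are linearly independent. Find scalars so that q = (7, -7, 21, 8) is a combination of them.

q = 2u + 3v + 3w + z

Set up the augmented matrix [u | v | w | z | q] and row-reduce.
Row-reducing the augmented matrix gives the unique coefficients (c₁, …, c₄) = (2, 3, 3, 1).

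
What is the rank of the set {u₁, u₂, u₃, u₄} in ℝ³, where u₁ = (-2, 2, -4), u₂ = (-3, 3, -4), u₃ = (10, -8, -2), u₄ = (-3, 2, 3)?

Form the matrix with u₁, u₂, u₃, u₄ as columns and reduce.
There are 3 pivot columns, so rank = 3.
(With 4 elements in a 3-dimensional space the rank is at most 3.)

rank 3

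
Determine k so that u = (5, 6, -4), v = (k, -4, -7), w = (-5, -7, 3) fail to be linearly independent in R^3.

k = 3/2

Place the vectors as rows of a 3×3 matrix; dependence ⇔ determinant zero.
Cofactor expansion gives det = 10*k - 15.
Setting this to zero gives k = 3/2.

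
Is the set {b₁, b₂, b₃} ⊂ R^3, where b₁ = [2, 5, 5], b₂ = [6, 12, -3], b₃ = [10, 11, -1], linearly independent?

Place the vectors as rows of a 3×3 matrix and reduce to echelon form.
The reduction yields 3 nonzero rows, so the rank is 3.
Since rank = 3 (the number of vectors), the set is linearly independent.

linearly independent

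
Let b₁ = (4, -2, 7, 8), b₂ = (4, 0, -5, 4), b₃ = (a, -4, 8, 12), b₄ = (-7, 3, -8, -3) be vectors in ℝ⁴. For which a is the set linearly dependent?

Place the vectors as rows of a 4×4 matrix; dependence ⇔ determinant zero.
The determinant works out to 110*a - 1320.
This vanishes exactly when a = 12.

a = 12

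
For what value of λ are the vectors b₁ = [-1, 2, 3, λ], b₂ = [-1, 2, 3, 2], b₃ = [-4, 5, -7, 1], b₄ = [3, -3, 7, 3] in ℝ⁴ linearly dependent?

The set is linearly dependent precisely when det[b₁; b₂; b₃; b₄] = 0.
The determinant works out to 9*λ - 18.
Solving 9*λ - 18 = 0 yields λ = 2.

λ = 2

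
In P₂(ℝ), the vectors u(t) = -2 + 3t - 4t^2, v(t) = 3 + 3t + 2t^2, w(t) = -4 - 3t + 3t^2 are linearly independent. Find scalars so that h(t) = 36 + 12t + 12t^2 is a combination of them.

Work in coordinates with respect to the standard basis {1, t, t^2}.
Since u, v, w are independent, the coefficients expressing h are uniquely determined by a linear system.
The system has the unique solution (a₁, a₂, a₃) = (-4, 4, -4).

h = -4u + 4v - 4w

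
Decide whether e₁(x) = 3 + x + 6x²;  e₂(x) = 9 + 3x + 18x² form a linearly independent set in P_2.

Write each element as a coordinate vector in ℝ³ using {1, x, x²}.
Row-reduce the matrix whose columns are e₁, e₂.
The reduction yields 1 nonzero row, so the rank is 1.
Since rank 1 < 2, the set is linearly dependent.

linearly dependent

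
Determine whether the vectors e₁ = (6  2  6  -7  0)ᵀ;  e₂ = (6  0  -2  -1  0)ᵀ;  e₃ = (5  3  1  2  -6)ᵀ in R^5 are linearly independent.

linearly independent

Place the vectors as rows of a 3×5 matrix and reduce to echelon form.
The reduction yields 3 nonzero rows, so the rank is 3.
Since rank = 3 (the number of vectors), the set is linearly independent.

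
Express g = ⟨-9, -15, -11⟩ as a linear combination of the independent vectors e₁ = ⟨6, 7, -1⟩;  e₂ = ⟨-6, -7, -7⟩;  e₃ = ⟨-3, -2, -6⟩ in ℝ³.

Solve the system with e₁, e₂, e₃ as columns and g as the right-hand side.
Back-substitution yields (α₁, α₂, α₃) = (1, 4, -3).

g = e₁ + 4e₂ - 3e₃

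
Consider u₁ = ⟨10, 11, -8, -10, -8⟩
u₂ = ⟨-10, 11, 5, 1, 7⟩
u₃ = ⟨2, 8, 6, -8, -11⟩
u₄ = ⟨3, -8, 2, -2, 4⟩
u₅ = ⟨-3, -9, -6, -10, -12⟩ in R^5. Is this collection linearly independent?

linearly independent

Form the 5×5 matrix with these as columns; its determinant is 429230.
A nonzero determinant means the columns are linearly independent.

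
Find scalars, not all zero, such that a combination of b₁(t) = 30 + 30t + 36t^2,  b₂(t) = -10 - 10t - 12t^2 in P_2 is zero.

Take coordinates with respect to {1, t, t^2}.
Write the vectors as columns of a matrix and find a nonzero vector in its null space.
The free variable yields coefficients (1, 3) (any nonzero multiple also works).

b₁ + 3b₂ = 0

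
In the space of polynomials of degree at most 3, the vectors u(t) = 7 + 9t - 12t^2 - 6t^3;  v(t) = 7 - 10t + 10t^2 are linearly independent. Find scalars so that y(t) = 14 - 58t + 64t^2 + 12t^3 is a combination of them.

Identify each element with its coordinate vector in ℝ⁴ via {1, t, …, t^3}.
Since u, v are independent, the coefficients expressing y are uniquely determined by a linear system.
The system has the unique solution (c₁, c₂) = (-2, 4).

y = -2u + 4v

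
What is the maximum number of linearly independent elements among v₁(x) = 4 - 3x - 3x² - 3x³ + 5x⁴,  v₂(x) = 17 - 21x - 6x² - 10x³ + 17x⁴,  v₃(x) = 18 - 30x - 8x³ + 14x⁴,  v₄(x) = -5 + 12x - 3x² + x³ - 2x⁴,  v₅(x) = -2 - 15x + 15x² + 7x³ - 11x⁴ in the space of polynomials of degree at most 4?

Use coordinates relative to {1, x, …, x⁴}.
Put the 5×5 matrix [v₁|v₂|v₃|v₄|v₅] into echelon form.
Reduction leaves 2 leading entries, giving rank 2.

2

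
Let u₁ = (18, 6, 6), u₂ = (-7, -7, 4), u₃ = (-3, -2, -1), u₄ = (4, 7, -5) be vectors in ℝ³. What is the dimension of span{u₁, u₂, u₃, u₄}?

3

Row-reduce the 4×3 matrix with these as rows.
Exactly 3 pivots survive; hence the rank is 3.
(With 4 elements in a 3-dimensional space the rank is at most 3.)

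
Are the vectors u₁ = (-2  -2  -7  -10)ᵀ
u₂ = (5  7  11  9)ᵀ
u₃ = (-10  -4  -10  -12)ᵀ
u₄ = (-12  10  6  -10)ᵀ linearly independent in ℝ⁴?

linearly independent

Form the 4×4 matrix with these as columns; its determinant is 880.
A nonzero determinant means the columns are linearly independent.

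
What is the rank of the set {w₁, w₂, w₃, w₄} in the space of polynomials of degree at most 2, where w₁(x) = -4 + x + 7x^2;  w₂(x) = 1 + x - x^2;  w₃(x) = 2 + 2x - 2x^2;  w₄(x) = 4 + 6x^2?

3

Represent each element by its coordinate vector in ℝ³.
Row-reduce the 4×3 matrix with these as rows.
Reduction leaves 3 leading entries, giving rank 3.
(With 4 elements in a 3-dimensional space the rank is at most 3.)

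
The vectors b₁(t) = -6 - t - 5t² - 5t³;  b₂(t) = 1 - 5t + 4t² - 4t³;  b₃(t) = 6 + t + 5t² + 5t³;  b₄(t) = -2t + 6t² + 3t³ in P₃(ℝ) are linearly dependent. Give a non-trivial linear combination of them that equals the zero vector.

Take coordinates with respect to {1, t, …, t³}.
Write the vectors as columns of a matrix and find a nonzero vector in its null space.
A generator of the null space is (1, 0, 1, 0).

b₁ + b₃ = 0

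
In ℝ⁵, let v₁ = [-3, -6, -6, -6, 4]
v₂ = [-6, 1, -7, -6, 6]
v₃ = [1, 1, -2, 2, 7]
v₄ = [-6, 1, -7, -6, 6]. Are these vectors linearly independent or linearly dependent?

linearly dependent

Two of the vectors are equal, giving an immediate dependence.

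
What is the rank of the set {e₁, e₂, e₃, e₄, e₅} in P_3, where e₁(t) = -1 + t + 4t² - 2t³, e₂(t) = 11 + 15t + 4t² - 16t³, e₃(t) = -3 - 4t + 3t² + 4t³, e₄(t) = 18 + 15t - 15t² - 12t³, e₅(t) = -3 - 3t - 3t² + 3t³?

Use coordinates relative to {1, t, …, t³}.
Form the matrix with e₁, e₂, e₃, e₄, e₅ as columns and reduce.
There are 3 pivot columns, so rank = 3.
(With 5 elements in a 4-dimensional space the rank is at most 4.)

3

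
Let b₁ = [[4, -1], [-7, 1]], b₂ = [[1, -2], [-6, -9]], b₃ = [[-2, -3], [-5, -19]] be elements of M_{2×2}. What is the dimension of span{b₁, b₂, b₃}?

Represent each element by its coordinate vector in ℝ⁴.
Form the matrix with b₁, b₂, b₃ as columns and reduce.
Exactly 2 pivots survive; hence the rank is 2.

2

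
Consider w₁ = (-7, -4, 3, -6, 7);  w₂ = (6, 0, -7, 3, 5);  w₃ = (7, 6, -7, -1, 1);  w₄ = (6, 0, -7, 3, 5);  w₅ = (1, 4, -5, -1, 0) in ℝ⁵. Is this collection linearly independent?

linearly dependent

Two of the vectors are equal, giving an immediate dependence.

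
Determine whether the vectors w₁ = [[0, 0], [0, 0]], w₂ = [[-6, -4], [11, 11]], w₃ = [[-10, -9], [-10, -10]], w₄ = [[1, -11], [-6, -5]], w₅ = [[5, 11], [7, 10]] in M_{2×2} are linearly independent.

linearly dependent

Write each element as a coordinate vector in ℝ⁴ using {E₁₁, E₁₂, E₂₁, E₂₂}.
There are 5 vectors in a 4-dimensional space, so they cannot be linearly independent.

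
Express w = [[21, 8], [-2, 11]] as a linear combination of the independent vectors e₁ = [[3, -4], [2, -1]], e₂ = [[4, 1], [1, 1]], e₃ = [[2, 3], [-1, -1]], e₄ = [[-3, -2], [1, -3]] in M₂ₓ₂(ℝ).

w = e₁ + e₂ + e₃ - 4e₄

Identify each element with its coordinate vector in ℝ⁴ via {E₁₁, E₁₂, E₂₁, E₂₂}.
Set up the augmented matrix [e₁ | e₂ | e₃ | e₄ | w] and row-reduce.
Row-reducing the augmented matrix gives the unique coefficients (α₁, …, α₄) = (1, 1, 1, -4).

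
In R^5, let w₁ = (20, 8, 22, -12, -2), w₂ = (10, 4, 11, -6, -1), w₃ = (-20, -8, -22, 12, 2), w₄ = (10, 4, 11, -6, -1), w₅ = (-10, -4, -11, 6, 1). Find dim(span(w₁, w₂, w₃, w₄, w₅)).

1

Form the matrix with w₁, w₂, w₃, w₄, w₅ as columns and reduce.
There is 1 pivot column, so rank = 1.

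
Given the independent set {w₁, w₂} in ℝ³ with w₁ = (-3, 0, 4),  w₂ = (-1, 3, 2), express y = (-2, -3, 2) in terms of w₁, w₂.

Solve the system with w₁, w₂ as columns and y as the right-hand side.
Back-substitution yields (a₁, a₂) = (1, -1).

y = w₁ - w₂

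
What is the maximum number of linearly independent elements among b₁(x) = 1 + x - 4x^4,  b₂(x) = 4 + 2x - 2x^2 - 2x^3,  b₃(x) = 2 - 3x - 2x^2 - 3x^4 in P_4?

Use coordinates relative to {1, x, …, x^4}.
Form the matrix with b₁, b₂, b₃ as columns and reduce.
The echelon form has 3 nonzero rows, so the rank is 3.

3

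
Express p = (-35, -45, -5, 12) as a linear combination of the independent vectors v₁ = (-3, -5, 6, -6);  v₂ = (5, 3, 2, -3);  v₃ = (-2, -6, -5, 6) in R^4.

Since v₁, v₂, v₃ are independent, the coefficients expressing p are uniquely determined by a linear system.
Back-substitution yields (a₁, a₂, a₃) = (3, -4, 3).

p = 3v₁ - 4v₂ + 3v₃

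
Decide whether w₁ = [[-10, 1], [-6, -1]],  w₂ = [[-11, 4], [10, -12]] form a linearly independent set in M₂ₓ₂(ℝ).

linearly independent

Take coordinates with respect to the standard basis {E₁₁, E₁₂, E₂₁, E₂₂}.
Row-reduce the matrix whose columns are w₁, w₂.
The reduction yields 2 nonzero rows, so the rank is 2.
Since rank = 2 (the number of vectors), the set is linearly independent.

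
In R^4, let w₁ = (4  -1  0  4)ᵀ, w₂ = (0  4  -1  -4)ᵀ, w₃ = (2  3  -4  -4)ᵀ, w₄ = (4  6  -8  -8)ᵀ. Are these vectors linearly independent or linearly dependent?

One vector is a scalar multiple of another, so the set is dependent.

linearly dependent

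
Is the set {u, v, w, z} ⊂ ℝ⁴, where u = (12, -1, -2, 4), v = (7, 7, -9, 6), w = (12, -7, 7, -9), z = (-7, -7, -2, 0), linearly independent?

linearly independent

Row-reduce the matrix whose columns are u, v, w, z.
The reduction yields 4 nonzero rows, so the rank is 4.
Since rank = 4 (the number of vectors), the set is linearly independent.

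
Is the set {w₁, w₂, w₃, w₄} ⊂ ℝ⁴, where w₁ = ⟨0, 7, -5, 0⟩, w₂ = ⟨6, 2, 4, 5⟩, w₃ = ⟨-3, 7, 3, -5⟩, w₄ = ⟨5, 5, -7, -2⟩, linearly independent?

Form the 4×4 matrix with these as columns; its determinant is 3610.
A nonzero determinant means the columns are linearly independent.

linearly independent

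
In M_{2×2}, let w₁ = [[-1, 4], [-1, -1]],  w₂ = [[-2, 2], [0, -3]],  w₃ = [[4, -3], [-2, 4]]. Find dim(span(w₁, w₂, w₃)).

Use coordinates relative to {E₁₁, E₁₂, E₂₁, E₂₂}.
Apply Gaussian elimination to the matrix whose rows are w₁, w₂, w₃.
The echelon form has 3 nonzero rows, so the rank is 3.

3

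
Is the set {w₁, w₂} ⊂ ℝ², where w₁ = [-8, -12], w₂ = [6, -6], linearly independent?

The matrix [w₁|w₂] has determinant 120.
A nonzero determinant means the columns are linearly independent.

linearly independent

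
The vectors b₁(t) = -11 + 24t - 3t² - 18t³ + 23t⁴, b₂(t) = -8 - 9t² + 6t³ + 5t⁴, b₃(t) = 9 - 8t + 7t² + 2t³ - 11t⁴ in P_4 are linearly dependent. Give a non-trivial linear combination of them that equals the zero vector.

Pass to coordinate vectors relative to the basis {1, t, …, t⁴}.
Row-reduce the matrix with b₁, b₂, b₃ as columns; the null space gives the coefficients.
A generator of the null space is (1, 2, 3).

b₁ + 2b₂ + 3b₃ = 0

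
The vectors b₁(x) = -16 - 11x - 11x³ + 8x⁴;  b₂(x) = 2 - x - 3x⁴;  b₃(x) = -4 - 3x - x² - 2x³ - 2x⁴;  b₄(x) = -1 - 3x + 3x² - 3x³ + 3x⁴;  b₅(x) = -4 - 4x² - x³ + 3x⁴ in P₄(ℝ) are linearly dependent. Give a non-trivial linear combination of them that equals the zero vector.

Pass to coordinate vectors relative to the basis {1, x, …, x⁴}.
Solve the homogeneous system with b₁, b₂, b₃, b₄, b₅ as columns by row-reducing the coefficient matrix.
A generator of the null space is (1, 1, -2, -2, -1).

b₁ + b₂ - 2b₃ - 2b₄ - b₅ = 0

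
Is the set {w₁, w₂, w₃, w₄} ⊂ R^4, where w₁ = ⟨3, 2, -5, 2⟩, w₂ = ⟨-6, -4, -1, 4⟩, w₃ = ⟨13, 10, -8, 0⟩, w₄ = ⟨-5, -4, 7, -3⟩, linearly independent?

The matrix [w₁|w₂|w₃|w₄] has determinant 0.
A zero determinant means the columns are linearly dependent.
Indeed w₁ + w₂ + w₃ + 2w₄ = 0.

linearly dependent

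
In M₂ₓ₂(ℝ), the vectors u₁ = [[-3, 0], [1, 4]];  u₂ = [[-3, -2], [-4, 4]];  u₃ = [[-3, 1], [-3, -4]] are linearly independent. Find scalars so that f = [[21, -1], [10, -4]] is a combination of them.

f = -3u₁ - u₂ - 3u₃

Work in coordinates with respect to the standard basis {E₁₁, E₁₂, E₂₁, E₂₂}.
Solve the system with u₁, u₂, u₃ as columns and f as the right-hand side.
Back-substitution yields (c₁, c₂, c₃) = (-3, -1, -3).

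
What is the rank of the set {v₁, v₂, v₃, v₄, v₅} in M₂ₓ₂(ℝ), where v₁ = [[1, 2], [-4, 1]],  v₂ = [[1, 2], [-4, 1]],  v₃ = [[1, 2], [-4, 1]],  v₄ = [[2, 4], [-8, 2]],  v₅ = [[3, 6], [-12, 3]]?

Use coordinates relative to {E₁₁, E₁₂, E₂₁, E₂₂}.
Row-reduce the 5×4 matrix with these as rows.
Exactly 1 pivot survives; hence the rank is 1.
(With 5 elements in a 4-dimensional space the rank is at most 4.)

1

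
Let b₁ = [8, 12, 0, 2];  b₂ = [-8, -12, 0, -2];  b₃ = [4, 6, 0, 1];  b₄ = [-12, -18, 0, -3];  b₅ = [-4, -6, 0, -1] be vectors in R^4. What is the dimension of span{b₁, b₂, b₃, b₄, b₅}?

dim = 1

Put the 4×5 matrix [b₁|b₂|b₃|b₄|b₅] into echelon form.
There is 1 pivot column, so rank = 1.
(With 5 elements in a 4-dimensional space the rank is at most 4.)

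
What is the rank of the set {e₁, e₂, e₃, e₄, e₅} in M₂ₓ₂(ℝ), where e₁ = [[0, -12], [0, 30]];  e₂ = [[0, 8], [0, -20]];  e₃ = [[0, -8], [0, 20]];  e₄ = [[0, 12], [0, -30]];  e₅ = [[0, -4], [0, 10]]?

1

Represent each element by its coordinate vector in ℝ⁴.
Row-reduce the 5×4 matrix with these as rows.
There is 1 pivot column, so rank = 1.
(With 5 elements in a 4-dimensional space the rank is at most 4.)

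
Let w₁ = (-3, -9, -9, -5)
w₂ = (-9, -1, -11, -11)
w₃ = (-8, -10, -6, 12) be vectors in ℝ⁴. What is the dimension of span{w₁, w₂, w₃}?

Row-reduce the 3×4 matrix with these as rows.
Reduction leaves 3 leading entries, giving rank 3.

3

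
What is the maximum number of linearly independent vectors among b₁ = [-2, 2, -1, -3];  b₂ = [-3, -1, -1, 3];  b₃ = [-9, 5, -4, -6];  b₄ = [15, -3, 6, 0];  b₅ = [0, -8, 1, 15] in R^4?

2

Row-reduce the 5×4 matrix with these as rows.
The echelon form has 2 nonzero rows, so the rank is 2.
(With 5 elements in a 4-dimensional space the rank is at most 4.)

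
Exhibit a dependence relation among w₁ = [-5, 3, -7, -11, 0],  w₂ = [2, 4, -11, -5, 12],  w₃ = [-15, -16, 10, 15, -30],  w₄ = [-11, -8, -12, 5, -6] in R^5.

Set up α₁w₁ + … + α₄w₄ = 0 and solve the homogeneous system.
The free variable yields coefficients (0, 2, 1, -1) (any nonzero multiple also works).

2w₂ + w₃ - w₄ = 0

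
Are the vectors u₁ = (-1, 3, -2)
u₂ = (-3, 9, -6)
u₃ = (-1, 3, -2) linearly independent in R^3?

linearly dependent

Two of the vectors are equal, giving an immediate dependence.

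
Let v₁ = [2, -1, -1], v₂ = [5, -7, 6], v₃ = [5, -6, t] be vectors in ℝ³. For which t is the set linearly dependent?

t = 37/9

Place the vectors as rows of a 3×3 matrix; dependence ⇔ determinant zero.
The determinant works out to 37 - 9*t.
This vanishes exactly when t = 37/9.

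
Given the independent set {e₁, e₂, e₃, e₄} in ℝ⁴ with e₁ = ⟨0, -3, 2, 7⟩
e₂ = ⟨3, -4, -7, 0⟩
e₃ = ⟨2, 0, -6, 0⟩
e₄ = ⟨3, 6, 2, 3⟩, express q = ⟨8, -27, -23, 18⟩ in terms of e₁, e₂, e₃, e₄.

q = 3e₁ + 3e₂ + e₃ - e₄

Write q = c₁e₁ + … + c₄e₄ and equate components.
The system has the unique solution (c₁, …, c₄) = (3, 3, 1, -1).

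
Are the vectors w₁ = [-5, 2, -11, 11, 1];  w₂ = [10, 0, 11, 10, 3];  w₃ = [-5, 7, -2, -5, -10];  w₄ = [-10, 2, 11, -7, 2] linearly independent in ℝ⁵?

linearly independent

Place the vectors as rows of a 4×5 matrix and reduce to echelon form.
The reduction yields 4 nonzero rows, so the rank is 4.
Since rank = 4 (the number of vectors), the set is linearly independent.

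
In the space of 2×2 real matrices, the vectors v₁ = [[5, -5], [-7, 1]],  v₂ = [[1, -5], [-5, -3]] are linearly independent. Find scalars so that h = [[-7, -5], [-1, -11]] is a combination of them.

Identify each element with its coordinate vector in ℝ⁴ via {E₁₁, E₁₂, E₂₁, E₂₂}.
Write h = a₁v₁ + a₂v₂ and equate components.
Row-reducing the augmented matrix gives the unique coefficients (a₁, a₂) = (-2, 3).

h = -2v₁ + 3v₂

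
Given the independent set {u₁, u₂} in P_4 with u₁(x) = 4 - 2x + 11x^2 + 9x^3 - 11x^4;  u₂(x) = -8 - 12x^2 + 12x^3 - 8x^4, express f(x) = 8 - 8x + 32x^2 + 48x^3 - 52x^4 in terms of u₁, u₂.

Work in coordinates with respect to the standard basis {1, x, …, x^4}.
Write f = a₁u₁ + a₂u₂ and equate components.
Row-reducing the augmented matrix gives the unique coefficients (a₁, a₂) = (4, 1).

f = 4u₁ + u₂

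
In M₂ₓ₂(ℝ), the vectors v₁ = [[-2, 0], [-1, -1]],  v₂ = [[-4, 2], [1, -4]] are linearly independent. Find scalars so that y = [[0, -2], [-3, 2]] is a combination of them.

Work in coordinates with respect to the standard basis {E₁₁, E₁₂, E₂₁, E₂₂}.
Set up the augmented matrix [v₁ | v₂ | y] and row-reduce.
The system has the unique solution (α₁, α₂) = (2, -1).

y = 2v₁ - v₂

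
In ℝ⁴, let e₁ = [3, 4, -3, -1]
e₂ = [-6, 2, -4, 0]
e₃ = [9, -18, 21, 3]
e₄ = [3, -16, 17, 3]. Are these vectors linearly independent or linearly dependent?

linearly dependent

Form the 4×4 matrix with these as columns; its determinant is 0.
A zero determinant means the columns are linearly dependent.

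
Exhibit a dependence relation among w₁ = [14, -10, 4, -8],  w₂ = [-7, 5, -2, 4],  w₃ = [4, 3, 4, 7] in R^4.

Row-reduce the matrix with w₁, w₂, w₃ as columns; the null space gives the coefficients.
A generator of the null space is (1, 2, 0).

w₁ + 2w₂ = 0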